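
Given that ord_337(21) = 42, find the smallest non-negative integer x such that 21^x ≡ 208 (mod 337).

Successive powers of 21 modulo 337:
  21^0=1  21^1=21  21^2=104  21^3=162  21^4=32  21^5=335
  21^6=295  21^7=129  21^8=13  21^9=273  21^10=4  21^11=84
  21^12=79  21^13=311  21^14=128  21^15=329  21^16=169  21^17=179
  21^18=52  21^19=81  21^20=16  21^21=336  21^22=316  21^23=233
  21^24=175  21^25=305  21^26=2  21^27=42  21^28=208
So 21^28 ≡ 208 (mod 337), giving x = 28.

28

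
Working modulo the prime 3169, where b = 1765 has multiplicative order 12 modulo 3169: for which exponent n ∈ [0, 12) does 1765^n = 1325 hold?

9

Successive powers of 1765 modulo 3169:
  1765^0=1  1765^1=1765  1765^2=98  1765^3=1844  1765^4=97  1765^5=79
  1765^6=3168  1765^7=1404  1765^8=3071  1765^9=1325
So 1765^9 ≡ 1325 (mod 3169), giving n = 9.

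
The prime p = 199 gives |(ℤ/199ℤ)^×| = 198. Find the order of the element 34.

The order of 34 must divide p − 1 = 198 = 2 · 3^2 · 11.
Divisors: 1, 2, 3, 6, 9, 11, 18, 22, 33, 66, 99, 198.
Check each in increasing order: 34^1 ≡ 34;  34^2 ≡ 161;  34^3 ≡ 101;  34^6 ≡ 52;  34^9 ≡ 78;  34^11 ≡ 21;  34^18 ≡ 114;  34^22 ≡ 43;  34^33 ≡ 107;  34^66 ≡ 106;  34^99 ≡ 198;  34^198 ≡ 1.
Smallest exponent giving 1 is 198.

198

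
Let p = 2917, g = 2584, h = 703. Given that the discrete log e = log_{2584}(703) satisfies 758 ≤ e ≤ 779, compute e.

764

Compute 2584^758 mod 2917 = 582, then multiply by 2584 repeatedly:
  2584^758=582  2584^759=1633  2584^760=1690  2584^761=211  2584^762=2662
  2584^763=322  2584^764=703
Found 703 at exponent 764.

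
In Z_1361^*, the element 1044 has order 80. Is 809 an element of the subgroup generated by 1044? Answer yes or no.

809 ∈ ⟨1044⟩ iff 809^80 ≡ 1 (mod 1361), since |⟨1044⟩| = 80.
809^80 mod 1361 = 1.
Since 1 = 1, 809 lies in the subgroup.

yes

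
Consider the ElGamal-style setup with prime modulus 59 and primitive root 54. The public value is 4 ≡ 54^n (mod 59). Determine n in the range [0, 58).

10

Baby-step giant-step with m = ceil(sqrt(58)) = 8.
Baby table (54^j mod 59 for j=0..7):
  0:1  1:54  2:25  3:52  4:35  5:2  6:49  7:50
Giant step factor: 54^(-8) ≡ 21 (mod 59).
Scan 4·21^i mod 59 for i = 0, 1, …:
  i=0: 4   i=1: 25
Match at i=1, j=2: n = 1·8 + 2 = 10.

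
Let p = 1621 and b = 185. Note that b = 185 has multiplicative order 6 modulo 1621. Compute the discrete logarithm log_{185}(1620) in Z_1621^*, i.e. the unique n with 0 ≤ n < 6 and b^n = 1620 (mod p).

3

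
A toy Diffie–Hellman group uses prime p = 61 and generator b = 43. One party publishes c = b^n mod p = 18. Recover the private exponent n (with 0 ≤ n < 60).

31

Baby-step giant-step with m = ceil(sqrt(60)) = 8.
Baby table (43^j mod 61 for j=0..7):
  0:1  1:43  2:19  3:24  4:56  5:29  6:27  7:2
Giant step factor: 43^(-8) ≡ 22 (mod 61).
Scan 18·22^i mod 61 for i = 0, 1, …:
  i=0: 18   i=1: 30   i=2: 50   i=3: 2
Match at i=3, j=7: n = 3·8 + 7 = 31.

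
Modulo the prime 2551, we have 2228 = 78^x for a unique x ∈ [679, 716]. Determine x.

704

Compute 78^679 mod 2551 = 1324, then multiply by 78 repeatedly:
  78^679=1324  78^680=1232  78^681=1709  78^682=650  78^683=2231
  78^684=550  78^685=2084  78^686=1839  78^687=586  78^688=2341
  78^689=1477  78^690=411  78^691=1446  78^692=544  78^693=1616
  78^694=1049  78^695=190  78^696=2065  78^697=357  78^698=2336
  78^699=1087  78^700=603  78^701=1116  78^702=314  78^703=1533
  78^704=2228
Found 2228 at exponent 704.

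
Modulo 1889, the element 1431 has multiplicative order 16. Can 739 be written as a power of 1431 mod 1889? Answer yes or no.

yes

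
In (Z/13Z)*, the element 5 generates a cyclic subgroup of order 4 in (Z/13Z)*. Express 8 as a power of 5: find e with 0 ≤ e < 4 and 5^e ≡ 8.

Successive powers of 5 modulo 13:
  5^0=1  5^1=5  5^2=12  5^3=8
So 5^3 ≡ 8 (mod 13), giving e = 3.

3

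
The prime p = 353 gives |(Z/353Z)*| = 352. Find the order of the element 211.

352

The order of 211 must divide p − 1 = 352 = 2^5 · 11.
Divisors: 1, 2, 4, 8, 11, 16, 22, 32, 44, 88, 176, 352.
Check each in increasing order: 211^1 ≡ 211;  211^2 ≡ 43;  211^4 ≡ 84;  211^8 ≡ 349;  211^11 ≡ 67;  211^16 ≡ 16;  211^22 ≡ 253;  211^32 ≡ 256;  211^44 ≡ 116;  211^88 ≡ 42;  211^176 ≡ 352;  211^352 ≡ 1.
Smallest exponent giving 1 is 352.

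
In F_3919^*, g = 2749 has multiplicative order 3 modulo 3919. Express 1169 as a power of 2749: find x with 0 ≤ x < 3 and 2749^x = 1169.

Successive powers of 2749 modulo 3919:
  2749^0=1  2749^1=2749  2749^2=1169
So 2749^2 ≡ 1169 (mod 3919), giving x = 2.

2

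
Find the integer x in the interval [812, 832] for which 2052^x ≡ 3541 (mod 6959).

Compute 2052^812 mod 6959 = 3925, then multiply by 2052 repeatedly:
  2052^812=3925  2052^813=2537  2052^814=592  2052^815=3918  2052^816=2091
  2052^817=3988  2052^818=6551  2052^819=4823  2052^820=1098  2052^821=5339
  2052^822=2162  2052^823=3541
Found 3541 at exponent 823.

823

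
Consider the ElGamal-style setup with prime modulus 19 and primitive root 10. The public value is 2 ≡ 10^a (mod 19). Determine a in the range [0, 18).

Successive powers of 10 modulo 19:
  10^0=1  10^1=10  10^2=5  10^3=12  10^4=6  10^5=3
  10^6=11  10^7=15  10^8=17  10^9=18  10^10=9  10^11=14
  10^12=7  10^13=13  10^14=16  10^15=8  10^16=4  10^17=2
So 10^17 ≡ 2 (mod 19), giving a = 17.

17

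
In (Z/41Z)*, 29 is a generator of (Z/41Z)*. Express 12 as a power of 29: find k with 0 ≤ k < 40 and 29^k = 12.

21

Successive powers of 29 modulo 41:
  29^0=1  29^1=29  29^2=21  29^3=35  29^4=31  29^5=38
  29^6=36  29^7=19  29^8=18  29^9=30  29^10=9  29^11=15
  29^12=25  29^13=28  29^14=33  29^15=14  29^16=37  29^17=7
  29^18=39  29^19=24  29^20=40  29^21=12
So 29^21 ≡ 12 (mod 41), giving k = 21.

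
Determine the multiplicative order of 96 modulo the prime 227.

226

The order of 96 must divide p − 1 = 226 = 2 · 113.
Divisors: 1, 2, 113, 226.
Check each in increasing order: 96^1 ≡ 96;  96^2 ≡ 136;  96^113 ≡ 226;  96^226 ≡ 1.
Smallest exponent giving 1 is 226.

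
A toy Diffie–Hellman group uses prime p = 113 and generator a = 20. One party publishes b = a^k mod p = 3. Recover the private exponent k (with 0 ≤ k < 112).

Baby-step giant-step with m = ceil(sqrt(112)) = 11.
Baby table (20^j mod 113 for j=0..10):
  0:1  1:20  2:61  3:90  4:105  5:66  6:77  7:71
  8:64  9:37  10:62
Giant step factor: 20^(-11) ≡ 75 (mod 113).
Scan 3·75^i mod 113 for i = 0, 1, …:
  i=0: 3   i=1: 112   i=2: 38   i=3: 25
  i=4: 67   i=5: 53   i=6: 20
Match at i=6, j=1: k = 6·11 + 1 = 67.

67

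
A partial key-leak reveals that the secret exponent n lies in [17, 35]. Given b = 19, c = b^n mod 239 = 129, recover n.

Compute 19^17 mod 239 = 195, then multiply by 19 repeatedly:
  19^17=195  19^18=120  19^19=129
Found 129 at exponent 19.

19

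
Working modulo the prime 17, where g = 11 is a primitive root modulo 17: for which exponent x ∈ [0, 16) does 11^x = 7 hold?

13

Successive powers of 11 modulo 17:
  11^0=1  11^1=11  11^2=2  11^3=5  11^4=4  11^5=10
  11^6=8  11^7=3  11^8=16  11^9=6  11^10=15  11^11=12
  11^12=13  11^13=7
So 11^13 ≡ 7 (mod 17), giving x = 13.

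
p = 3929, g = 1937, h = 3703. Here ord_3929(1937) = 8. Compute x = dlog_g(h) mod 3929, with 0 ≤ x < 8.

2

Successive powers of 1937 modulo 3929:
  1937^0=1  1937^1=1937  1937^2=3703
So 1937^2 ≡ 3703 (mod 3929), giving x = 2.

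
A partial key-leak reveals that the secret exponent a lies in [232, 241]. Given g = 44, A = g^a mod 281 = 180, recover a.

Compute 44^232 mod 281 = 273, then multiply by 44 repeatedly:
  44^232=273  44^233=210  44^234=248  44^235=234  44^236=180
Found 180 at exponent 236.

236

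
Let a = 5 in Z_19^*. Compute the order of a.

The order of 5 must divide p − 1 = 18 = 2 · 3^2.
Divisors: 1, 2, 3, 6, 9, 18.
Check each in increasing order: 5^1 ≡ 5;  5^2 ≡ 6;  5^3 ≡ 11;  5^6 ≡ 7;  5^9 ≡ 1.
Smallest exponent giving 1 is 9.

9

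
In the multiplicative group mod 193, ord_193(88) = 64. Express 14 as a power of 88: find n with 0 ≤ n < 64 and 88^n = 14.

Baby-step giant-step with m = ceil(sqrt(64)) = 8.
Baby table (88^j mod 193 for j=0..7):
  0:1  1:88  2:24  3:182  4:190  5:122  6:121  7:33
Giant step factor: 88^(-8) ≡ 43 (mod 193).
Scan 14·43^i mod 193 for i = 0, 1, …:
  i=0: 14   i=1: 23   i=2: 24
Match at i=2, j=2: n = 2·8 + 2 = 18.

18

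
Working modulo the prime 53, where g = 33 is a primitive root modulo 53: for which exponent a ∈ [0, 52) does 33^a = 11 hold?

Baby-step giant-step with m = ceil(sqrt(52)) = 8.
Baby table (33^j mod 53 for j=0..7):
  0:1  1:33  2:29  3:3  4:46  5:34  6:9  7:32
Giant step factor: 33^(-8) ≡ 13 (mod 53).
Scan 11·13^i mod 53 for i = 0, 1, …:
  i=0: 11   i=1: 37   i=2: 4   i=3: 52
  i=4: 40   i=5: 43   i=6: 29
Match at i=6, j=2: a = 6·8 + 2 = 50.

50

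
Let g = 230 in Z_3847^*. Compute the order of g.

1923

The order of 230 must divide p − 1 = 3846 = 2 · 3 · 641.
Divisors: 1, 2, 3, 6, 641, 1282, 1923, 3846.
Check each in increasing order: 230^1 ≡ 230;  230^2 ≡ 2889;  230^3 ≡ 2786;  230^6 ≡ 2397;  230^641 ≡ 1892;  230^1282 ≡ 1954;  230^1923 ≡ 1.
Smallest exponent giving 1 is 1923.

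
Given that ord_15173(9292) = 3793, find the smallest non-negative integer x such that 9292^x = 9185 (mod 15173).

2510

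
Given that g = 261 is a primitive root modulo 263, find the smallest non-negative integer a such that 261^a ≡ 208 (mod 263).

196

Baby-step giant-step with m = ceil(sqrt(262)) = 17.
Baby table (261^j mod 263 for j=0..16):
  0:1  1:261  2:4  3:255  4:16  5:231  6:64  7:135
  8:256  9:14  10:235  11:56  12:151  13:224  14:78  15:107
  16:49
Giant step factor: 261^(-17) ≡ 212 (mod 263).
Scan 208·212^i mod 263 for i = 0, 1, …:
  i=0: 208   i=1: 175   i=2: 17   i=3: 185
  i=4: 33   i=5: 158   i=6: 95   i=7: 152
  i=8: 138   i=9: 63   i=10: 206   i=11: 14
Match at i=11, j=9: a = 11·17 + 9 = 196.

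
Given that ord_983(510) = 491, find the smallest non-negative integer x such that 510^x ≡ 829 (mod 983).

251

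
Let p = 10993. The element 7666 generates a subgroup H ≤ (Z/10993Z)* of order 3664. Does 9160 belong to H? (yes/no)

yes

9160 ∈ ⟨7666⟩ iff 9160^3664 ≡ 1 (mod 10993), since |⟨7666⟩| = 3664.
9160^3664 mod 10993 = 1.
Since 1 = 1, 9160 lies in the subgroup.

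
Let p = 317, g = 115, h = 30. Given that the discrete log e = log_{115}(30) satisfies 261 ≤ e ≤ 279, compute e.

275

Compute 115^261 mod 317 = 314, then multiply by 115 repeatedly:
  115^261=314  115^262=289  115^263=267  115^264=273  115^265=12
  115^266=112  115^267=200  115^268=176  115^269=269  115^270=186
  115^271=151  115^272=247  115^273=192  115^274=207  115^275=30
Found 30 at exponent 275.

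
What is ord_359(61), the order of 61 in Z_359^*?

358

The order of 61 must divide p − 1 = 358 = 2 · 179.
Divisors: 1, 2, 179, 358.
Check each in increasing order: 61^1 ≡ 61;  61^2 ≡ 131;  61^179 ≡ 358;  61^358 ≡ 1.
Smallest exponent giving 1 is 358.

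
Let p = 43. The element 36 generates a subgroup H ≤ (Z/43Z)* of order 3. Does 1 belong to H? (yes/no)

1 ∈ ⟨36⟩ iff 1^3 ≡ 1 (mod 43), since |⟨36⟩| = 3.
1^3 mod 43 = 1.
Since 1 = 1, 1 lies in the subgroup.

yes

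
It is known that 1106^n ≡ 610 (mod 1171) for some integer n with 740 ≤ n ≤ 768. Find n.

751

Compute 1106^740 mod 1171 = 92, then multiply by 1106 repeatedly:
  1106^740=92  1106^741=1046  1106^742=1099  1106^743=1167  1106^744=260
  1106^745=665  1106^746=102  1106^747=396  1106^748=22  1106^749=912
  1106^750=441  1106^751=610
Found 610 at exponent 751.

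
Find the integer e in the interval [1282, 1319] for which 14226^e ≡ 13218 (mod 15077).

Compute 14226^1282 mod 15077 = 3349, then multiply by 14226 repeatedly:
  14226^1282=3349  14226^1283=14631  14226^1284=2621  14226^1285=925  14226^1286=11906
  14226^1287=14815  14226^1288=11884  14226^1289=3383  14226^1290=774  14226^1291=4714
  14226^1292=13945  14226^1293=13481  14226^1294=1266  14226^1295=8178  14226^1296=6096
  14226^1297=13869  14226^1298=2772  14226^1299=8117  14226^1300=12776  14226^1301=13218
Found 13218 at exponent 1301.

1301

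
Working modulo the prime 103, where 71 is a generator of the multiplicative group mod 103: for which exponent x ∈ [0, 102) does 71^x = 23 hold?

Baby-step giant-step with m = ceil(sqrt(102)) = 11.
Baby table (71^j mod 103 for j=0..10):
  0:1  1:71  2:97  3:89  4:36  5:84  6:93  7:11
  8:60  9:37  10:52
Giant step factor: 71^(-11) ≡ 45 (mod 103).
Scan 23·45^i mod 103 for i = 0, 1, …:
  i=0: 23   i=1: 5   i=2: 19   i=3: 31
  i=4: 56   i=5: 48   i=6: 100   i=7: 71
Match at i=7, j=1: x = 7·11 + 1 = 78.

78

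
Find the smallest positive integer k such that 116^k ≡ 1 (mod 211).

The order of 116 must divide p − 1 = 210 = 2 · 3 · 5 · 7.
Divisors: 1, 2, 3, 5, 6, 7, 10, 14, 15, 21, 30, 35, 42, 70, 105, 210.
Check each in increasing order: 116^1 ≡ 116;  116^2 ≡ 163;  116^3 ≡ 129;  116^5 ≡ 138;  116^6 ≡ 183;  116^7 ≡ 128;  116^10 ≡ 54;  116^14 ≡ 137;  116^15 ≡ 67;  116^21 ≡ 23;  116^30 ≡ 58;  116^35 ≡ 197;  116^42 ≡ 107;  116^70 ≡ 196;  116^105 ≡ 210;  116^210 ≡ 1.
Smallest exponent giving 1 is 210.

210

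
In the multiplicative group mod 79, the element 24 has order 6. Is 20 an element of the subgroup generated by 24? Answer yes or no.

no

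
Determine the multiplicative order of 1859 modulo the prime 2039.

2038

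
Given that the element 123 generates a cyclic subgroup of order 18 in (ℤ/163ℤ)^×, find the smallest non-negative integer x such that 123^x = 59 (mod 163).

3

Successive powers of 123 modulo 163:
  123^0=1  123^1=123  123^2=133  123^3=59
So 123^3 ≡ 59 (mod 163), giving x = 3.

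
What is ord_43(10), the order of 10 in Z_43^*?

21

The order of 10 must divide p − 1 = 42 = 2 · 3 · 7.
Divisors: 1, 2, 3, 6, 7, 14, 21, 42.
Check each in increasing order: 10^1 ≡ 10;  10^2 ≡ 14;  10^3 ≡ 11;  10^6 ≡ 35;  10^7 ≡ 6;  10^14 ≡ 36;  10^21 ≡ 1.
Smallest exponent giving 1 is 21.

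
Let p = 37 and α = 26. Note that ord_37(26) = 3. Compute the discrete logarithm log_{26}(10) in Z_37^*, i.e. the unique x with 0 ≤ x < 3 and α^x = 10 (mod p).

Successive powers of 26 modulo 37:
  26^0=1  26^1=26  26^2=10
So 26^2 ≡ 10 (mod 37), giving x = 2.

2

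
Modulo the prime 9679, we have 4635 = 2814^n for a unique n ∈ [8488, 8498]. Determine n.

8495

Compute 2814^8488 mod 9679 = 5833, then multiply by 2814 repeatedly:
  2814^8488=5833  2814^8489=8157  2814^8490=4889  2814^8491=3787  2814^8492=39
  2814^8493=3277  2814^8494=7070  2814^8495=4635
Found 4635 at exponent 8495.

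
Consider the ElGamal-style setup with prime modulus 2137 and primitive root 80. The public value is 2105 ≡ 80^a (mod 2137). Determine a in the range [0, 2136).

Baby-step giant-step with m = ceil(sqrt(2136)) = 47.
Baby table (80^j mod 2137 for j=0..46):
  0:1  1:80  2:2126  3:1257  4:121  5:1132  6:806  7:370
  8:1819  9:204  10:1361  11:2030  12:2125  13:1177  14:132  15:2012
  16:685  17:1375  18:1013  19:1971  20:1679  21:1826  22:764  23:1284
  24:144  25:835  26:553  27:1500  28:328  29:596  30:666  31:1992
  32:1222  33:1595  34:1517  35:1688  36:409  37:665  38:1912  39:1233
  40:338  41:1396  42:556  43:1740  44:295  45:93  46:1029
Giant step factor: 80^(-47) ≡ 1456 (mod 2137).
Scan 2105·1456^i mod 2137 for i = 0, 1, …:
  i=0: 2105   i=1: 422   i=2: 1113   i=3: 682
  i=4: 1424   i=5: 454   i=6: 691   i=7: 1706
  i=8: 742   i=9: 1167     …   i=19: 1708
  i=20: 1517
Match at i=20, j=34: a = 20·47 + 34 = 974.

974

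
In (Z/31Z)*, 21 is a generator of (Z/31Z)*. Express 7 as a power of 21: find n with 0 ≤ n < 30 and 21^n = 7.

2

Successive powers of 21 modulo 31:
  21^0=1  21^1=21  21^2=7
So 21^2 ≡ 7 (mod 31), giving n = 2.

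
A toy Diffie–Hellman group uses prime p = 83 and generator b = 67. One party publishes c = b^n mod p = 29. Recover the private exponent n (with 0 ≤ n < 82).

44

Baby-step giant-step with m = ceil(sqrt(82)) = 10.
Baby table (67^j mod 83 for j=0..9):
  0:1  1:67  2:7  3:54  4:49  5:46  6:11  7:73
  8:77  9:13
Giant step factor: 67^(-10) ≡ 81 (mod 83).
Scan 29·81^i mod 83 for i = 0, 1, …:
  i=0: 29   i=1: 25   i=2: 33   i=3: 17
  i=4: 49
Match at i=4, j=4: n = 4·10 + 4 = 44.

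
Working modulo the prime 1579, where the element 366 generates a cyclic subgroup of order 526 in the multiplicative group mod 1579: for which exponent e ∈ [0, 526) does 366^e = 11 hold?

Baby-step giant-step with m = ceil(sqrt(526)) = 23.
Baby table (366^j mod 1579 for j=0..22):
  0:1  1:366  2:1320  3:1525  4:763  5:1354  6:1337  7:1431
  8:1097  9:436  10:97  11:764  12:141  13:1078  14:1377  15:281
  16:211  17:1434  18:616  19:1238  20:1514  21:1474  22:1045
Giant step factor: 366^(-23) ≡ 1422 (mod 1579).
Scan 11·1422^i mod 1579 for i = 0, 1, …:
  i=0: 11   i=1: 1431
Match at i=1, j=7: e = 1·23 + 7 = 30.

30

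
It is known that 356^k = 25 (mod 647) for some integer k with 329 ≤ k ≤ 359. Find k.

Compute 356^329 mod 647 = 310, then multiply by 356 repeatedly:
  356^329=310  356^330=370  356^331=379  356^332=348  356^333=311
  356^334=79  356^335=303  356^336=466  356^337=264  356^338=169
  356^339=640  356^340=96  356^341=532  356^342=468  356^343=329
  356^344=17  356^345=229  356^346=2  356^347=65  356^348=495
  356^349=236  356^350=553  356^351=180  356^352=27  356^353=554
  356^354=536  356^355=598  356^356=25
Found 25 at exponent 356.

356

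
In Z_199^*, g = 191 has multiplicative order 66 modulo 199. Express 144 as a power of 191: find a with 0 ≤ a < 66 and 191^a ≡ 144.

58

Baby-step giant-step with m = ceil(sqrt(66)) = 9.
Baby table (191^j mod 199 for j=0..8):
  0:1  1:191  2:64  3:85  4:116  5:67  6:61  7:109
  8:123
Giant step factor: 191^(-9) ≡ 181 (mod 199).
Scan 144·181^i mod 199 for i = 0, 1, …:
  i=0: 144   i=1: 194   i=2: 90   i=3: 171
  i=4: 106   i=5: 82   i=6: 116
Match at i=6, j=4: a = 6·9 + 4 = 58.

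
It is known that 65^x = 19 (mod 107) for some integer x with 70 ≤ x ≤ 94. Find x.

76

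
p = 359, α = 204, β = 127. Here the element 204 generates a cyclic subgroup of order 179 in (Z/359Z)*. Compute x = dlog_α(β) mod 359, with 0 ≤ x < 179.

136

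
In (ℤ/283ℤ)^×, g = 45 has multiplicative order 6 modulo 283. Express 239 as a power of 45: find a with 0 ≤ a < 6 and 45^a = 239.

5

Successive powers of 45 modulo 283:
  45^0=1  45^1=45  45^2=44  45^3=282  45^4=238  45^5=239
So 45^5 ≡ 239 (mod 283), giving a = 5.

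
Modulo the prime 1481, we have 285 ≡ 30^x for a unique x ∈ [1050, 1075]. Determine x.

1070

Compute 30^1050 mod 1481 = 981, then multiply by 30 repeatedly:
  30^1050=981  30^1051=1291  30^1052=224  30^1053=796  30^1054=184
  30^1055=1077  30^1056=1209  30^1057=726  30^1058=1046  30^1059=279
  30^1060=965  30^1061=811  30^1062=634  30^1063=1248  30^1064=415
  30^1065=602  30^1066=288  30^1067=1235  30^1068=25  30^1069=750
  30^1070=285
Found 285 at exponent 1070.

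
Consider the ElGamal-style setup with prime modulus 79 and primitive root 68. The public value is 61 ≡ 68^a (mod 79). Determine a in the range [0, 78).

15

Successive powers of 68 modulo 79:
  68^0=1  68^1=68  68^2=42  68^3=12  68^4=26  68^5=30
  68^6=65  68^7=75  68^8=44  68^9=69  68^10=31  68^11=54
  68^12=38  68^13=56  68^14=16  68^15=61
So 68^15 ≡ 61 (mod 79), giving a = 15.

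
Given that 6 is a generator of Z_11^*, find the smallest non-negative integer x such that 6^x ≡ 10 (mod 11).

Successive powers of 6 modulo 11:
  6^0=1  6^1=6  6^2=3  6^3=7  6^4=9  6^5=10
So 6^5 ≡ 10 (mod 11), giving x = 5.

5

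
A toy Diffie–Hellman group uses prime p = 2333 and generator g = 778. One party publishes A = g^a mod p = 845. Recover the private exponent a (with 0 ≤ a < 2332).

Baby-step giant-step with m = ceil(sqrt(2332)) = 49.
Baby table (778^j mod 2333 for j=0..48):
  0:1  1:778  2:1037  3:1901  4:2189  5:2285  6:2317  7:1550
  8:2072  9:2246  10:2304  11:768  12:256  13:863  14:1843  15:1392
  16:464  17:1710  18:570  19:190  20:841  21:1058  22:1908  23:636
  24:212  25:1626  26:542  27:1736  28:2134  29:1489  30:1274  31:1980
  32:660  33:220  34:851  35:1839  36:613  37:982  38:1105  39:1146
  40:382  41:905  42:1857  43:619  44:984  45:328  46:887  47:1851
  48:617
Giant step factor: 778^(-49) ≡ 363 (mod 2333).
Scan 845·363^i mod 2333 for i = 0, 1, …:
  i=0: 845   i=1: 1112   i=2: 47   i=3: 730
  i=4: 1361   i=5: 1780   i=6: 2232   i=7: 665
  i=8: 1096   i=9: 1238     …   i=38: 426
  i=39: 660
Match at i=39, j=32: a = 39·49 + 32 = 1943.

1943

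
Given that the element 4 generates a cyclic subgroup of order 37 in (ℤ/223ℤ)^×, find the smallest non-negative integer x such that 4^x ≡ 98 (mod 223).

14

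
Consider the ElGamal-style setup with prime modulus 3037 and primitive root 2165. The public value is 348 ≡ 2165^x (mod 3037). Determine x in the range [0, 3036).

Baby-step giant-step with m = ceil(sqrt(3036)) = 56.
Baby table (2165^j mod 3037 for j=0..55):
  0:1  1:2165  2:1134  3:1214  4:1305  5:915  6:851  7:1993
  8:2305  9:534  10:2050  11:1193  12:1395  13:1397  14:2690  15:1921
  16:1312  17:885  18:2715  19:1380  20:2329  21:865  22:1933  23:2996
  24:2345  25:2098  26:1855  27:1161  28:1966  29:1553  30:286  31:2679
  32:2402  33:986  34:2716  35:508  36:426  37:2079  38:201  39:874
  40:159  41:1054  42:1123  43:1695  44:979  45:2746  46:1681  47:1039
  48:2055  49:2907  50:991  51:1393  52:104  53:422  54:2530  55:1739
Giant step factor: 2165^(-56) ≡ 1729 (mod 3037).
Scan 348·1729^i mod 3037 for i = 0, 1, …:
  i=0: 348   i=1: 366   i=2: 1118   i=3: 1490
  i=4: 834   i=5: 2448   i=6: 2051   i=7: 2000
  i=8: 1894   i=9: 840     …   i=32: 134
  i=33: 874
Match at i=33, j=39: x = 33·56 + 39 = 1887.

1887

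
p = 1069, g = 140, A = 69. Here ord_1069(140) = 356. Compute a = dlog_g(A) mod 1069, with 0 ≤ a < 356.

283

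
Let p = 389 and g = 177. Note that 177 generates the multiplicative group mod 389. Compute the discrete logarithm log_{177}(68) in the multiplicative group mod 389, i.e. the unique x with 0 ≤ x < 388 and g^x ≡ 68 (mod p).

202

Baby-step giant-step with m = ceil(sqrt(388)) = 20.
Baby table (177^j mod 389 for j=0..19):
  0:1  1:177  2:209  3:38  4:113  5:162  6:277  7:15
  8:321  9:23  10:181  11:139  12:96  13:265  14:225  15:147
  16:345  17:381  18:140  19:273
Giant step factor: 177^(-20) ≡ 119 (mod 389).
Scan 68·119^i mod 389 for i = 0, 1, …:
  i=0: 68   i=1: 312   i=2: 173   i=3: 359
  i=4: 320   i=5: 347   i=6: 59   i=7: 19
  i=8: 316   i=9: 260   i=10: 209
Match at i=10, j=2: x = 10·20 + 2 = 202.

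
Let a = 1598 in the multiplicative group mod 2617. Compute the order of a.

The order of 1598 must divide p − 1 = 2616 = 2^3 · 3 · 109.
Divisors: 1, 2, 3, 4, 6, 8, 12, 24, 109, 218, 327, 436, 654, 872, 1308, 2616.
Check each in increasing order: 1598^1 ≡ 1598;  1598^2 ≡ 2029;  1598^3 ≡ 2496;  1598^4 ≡ 300;  1598^6 ≡ 1556;  1598^8 ≡ 1022;  1598^12 ≡ 411;  1598^24 ≡ 1433;  1598^109 ≡ 2136;  1598^218 ≡ 1065;  1598^327 ≡ 667;  1598^436 ≡ 1064;  1598^654 ≡ 2616;  1598^872 ≡ 1552;  1598^1308 ≡ 1.
Smallest exponent giving 1 is 1308.

1308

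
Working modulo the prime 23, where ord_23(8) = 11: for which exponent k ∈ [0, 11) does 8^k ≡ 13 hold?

6

Successive powers of 8 modulo 23:
  8^0=1  8^1=8  8^2=18  8^3=6  8^4=2  8^5=16
  8^6=13
So 8^6 ≡ 13 (mod 23), giving k = 6.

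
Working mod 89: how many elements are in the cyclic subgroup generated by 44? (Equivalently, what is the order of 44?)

22

The order of 44 must divide p − 1 = 88 = 2^3 · 11.
Divisors: 1, 2, 4, 8, 11, 22, 44, 88.
Check each in increasing order: 44^1 ≡ 44;  44^2 ≡ 67;  44^4 ≡ 39;  44^8 ≡ 8;  44^11 ≡ 88;  44^22 ≡ 1.
Smallest exponent giving 1 is 22.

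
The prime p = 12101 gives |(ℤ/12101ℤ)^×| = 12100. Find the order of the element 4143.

The order of 4143 must divide p − 1 = 12100 = 2^2 · 5^2 · 11^2.
Divisors: 1, 2, 4, 5, 10, 11, 20, 22, 25, 44, 50, 55, 100, 110, 121, 220, 242, 275, 484, 550, 605, 1100, 1210, 2420, 3025, 6050, 12100.
Check each in increasing order: 4143^1 ≡ 4143;  4143^2 ≡ 5231;  4143^4 ≡ 3000;  4143^5 ≡ 1273;  4143^10 ≡ 11096;  4143^11 ≡ 11130;  4143^20 ≡ 5642;  4143^22 ≡ 11064;  4143^25 ≡ 6373;  4143^44 ≡ 10481;  4143^50 ≡ 4173;  4143^55 ≡ 11991;  4143^100 ≡ 590;  4143^110 ≡ 12100;  4143^121 ≡ 971;  4143^220 ≡ 1.
Smallest exponent giving 1 is 220.

220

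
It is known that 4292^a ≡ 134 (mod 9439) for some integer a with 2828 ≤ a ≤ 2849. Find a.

2831

Compute 4292^2828 mod 9439 = 8190, then multiply by 4292 repeatedly:
  4292^2828=8190  4292^2829=644  4292^2830=7860  4292^2831=134
Found 134 at exponent 2831.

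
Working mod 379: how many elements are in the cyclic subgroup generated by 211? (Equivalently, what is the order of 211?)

189

The order of 211 must divide p − 1 = 378 = 2 · 3^3 · 7.
Divisors: 1, 2, 3, 6, 7, 9, 14, 18, 21, 27, 42, 54, 63, 126, 189, 378.
Check each in increasing order: 211^1 ≡ 211;  211^2 ≡ 178;  211^3 ≡ 37;  211^6 ≡ 232;  211^7 ≡ 61;  211^9 ≡ 246;  211^14 ≡ 310;  211^18 ≡ 255;  211^21 ≡ 339;  211^27 ≡ 195;  211^42 ≡ 84;  211^54 ≡ 125;  211^63 ≡ 51;  211^126 ≡ 327;  211^189 ≡ 1.
Smallest exponent giving 1 is 189.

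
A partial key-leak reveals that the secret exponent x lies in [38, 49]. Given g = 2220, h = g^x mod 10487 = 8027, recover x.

Compute 2220^38 mod 10487 = 10278, then multiply by 2220 repeatedly:
  2220^38=10278  2220^39=7935  2220^40=8027
Found 8027 at exponent 40.

40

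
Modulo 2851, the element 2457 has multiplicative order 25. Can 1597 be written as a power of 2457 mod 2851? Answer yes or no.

⟨2457⟩ has order 25; its elements mod 2851 are {1, 45, 149, 430, 670, 789, 887, 1003, 1017, 1107, 1163, 1165, 1195, 1282, 1293, 1348, 1640, 2025, 2227, 2244, 2370, 2436, 2457, 2525, 2744}.
1597 is not in this set.

no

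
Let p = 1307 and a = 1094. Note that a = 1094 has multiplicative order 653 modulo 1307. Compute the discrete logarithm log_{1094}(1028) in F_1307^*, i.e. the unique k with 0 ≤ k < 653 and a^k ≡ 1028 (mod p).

Baby-step giant-step with m = ceil(sqrt(653)) = 26.
Baby table (1094^j mod 1307 for j=0..25):
  0:1  1:1094  2:931  3:361  4:220  5:192  6:928  7:1000
  8:41  9:416  10:268  11:424  12:1178  13:30  14:145  15:483
  16:374  17:65  18:532  19:393  20:1246  21:1230  22:717  23:198
  24:957  25:51
Giant step factor: 1094^(-26) ≡ 228 (mod 1307).
Scan 1028·228^i mod 1307 for i = 0, 1, …:
  i=0: 1028   i=1: 431   i=2: 243   i=3: 510
  i=4: 1264   i=5: 652   i=6: 965   i=7: 444
  i=8: 593   i=9: 583   i=10: 917   i=11: 1263
  i=12: 424
Match at i=12, j=11: k = 12·26 + 11 = 323.

323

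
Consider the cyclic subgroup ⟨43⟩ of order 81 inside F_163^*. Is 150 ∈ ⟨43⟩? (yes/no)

150 ∈ ⟨43⟩ iff 150^81 ≡ 1 (mod 163), since |⟨43⟩| = 81.
150^81 mod 163 = 1.
Since 1 = 1, 150 lies in the subgroup.

yes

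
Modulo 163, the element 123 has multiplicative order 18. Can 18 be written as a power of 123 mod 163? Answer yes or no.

no

⟨123⟩ has order 18; its elements mod 163 are {1, 23, 30, 38, 40, 53, 58, 59, 78, 85, 104, 105, 110, 123, 125, 133, 140, 162}.
18 is not in this set.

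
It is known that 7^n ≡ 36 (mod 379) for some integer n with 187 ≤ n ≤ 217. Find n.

192

Compute 7^187 mod 379 = 116, then multiply by 7 repeatedly:
  7^187=116  7^188=54  7^189=378  7^190=372  7^191=330
  7^192=36
Found 36 at exponent 192.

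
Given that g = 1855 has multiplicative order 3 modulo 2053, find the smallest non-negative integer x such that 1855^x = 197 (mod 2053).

2

Successive powers of 1855 modulo 2053:
  1855^0=1  1855^1=1855  1855^2=197
So 1855^2 ≡ 197 (mod 2053), giving x = 2.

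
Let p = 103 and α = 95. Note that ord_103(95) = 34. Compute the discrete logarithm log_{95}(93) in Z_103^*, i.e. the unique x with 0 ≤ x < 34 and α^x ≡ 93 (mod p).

10

Successive powers of 95 modulo 103:
  95^0=1  95^1=95  95^2=64  95^3=3  95^4=79  95^5=89
  95^6=9  95^7=31  95^8=61  95^9=27  95^10=93
So 95^10 ≡ 93 (mod 103), giving x = 10.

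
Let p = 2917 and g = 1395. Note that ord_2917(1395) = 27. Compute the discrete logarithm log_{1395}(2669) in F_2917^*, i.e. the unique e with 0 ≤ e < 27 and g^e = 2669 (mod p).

9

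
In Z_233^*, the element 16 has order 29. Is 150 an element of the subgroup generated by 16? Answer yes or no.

no

150 ∈ ⟨16⟩ iff 150^29 ≡ 1 (mod 233), since |⟨16⟩| = 29.
150^29 mod 233 = 136.
Since 136 ≠ 1, 150 does not lie in the subgroup.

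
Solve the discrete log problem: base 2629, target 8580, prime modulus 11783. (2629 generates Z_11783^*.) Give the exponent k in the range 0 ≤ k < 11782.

7504

Baby-step giant-step with m = ceil(sqrt(11782)) = 109.
Baby table (2629^j mod 11783 for j=0..108):
  0:1  1:2629  2:6803  3:10276  4:8968  5:10872  6:8713  7:325
  8:6049  9:7554  10:5111  11:4199  12:10283  13:3805  14:11361  15:9947
  16:4186  17:11455  18:9630  19:7386  20:11193  21:4246  22:4233  23:5405
  24:11230  25:7255  26:8501  27:8561  28:1339  29:8897  30:958  31:8803
  32:1275  33:5603  34:1537  35:10987  36:4690  37:4992  38:9489  39:1970
  40:6393  41:4639  42:526  43:4243  44:8129  45:8562  46:3968  47:3917
  48:11234  49:5988  50:364  51:2533  52:1862  53:5253  54:461  55:10103
  56:1905  57:470  58:10198  59:4217  60:10473  61:8429  62:7801  63:6409
  64:11354  65:3327  66:3697  67:10221  68:5769  69:1980  70:9117  71:1971
  72:9022  73:11442  74:10802  75:1428  76:7218  77:5492  78:4293  79:9966
  80:7005  81:11099  82:4563  83:1033  84:5667  85:4831  86:10408  87:2506
  88:1577  89:10100  90:5801  91:3627  92:2936  93:879  94:1423  95:5856
  96:6826  97:45  98:475  99:11560  100:2883  101:2938  102:6137  103:3246
  104:2842  105:1196  106:10006  107:6118  108:427
Giant step factor: 2629^(-109) ≡ 689 (mod 11783).
Scan 8580·689^i mod 11783 for i = 0, 1, …:
  i=0: 8580   i=1: 8337   i=2: 5872   i=3: 4239
  i=4: 10270   i=5: 6230   i=6: 3458   i=7: 2396
  i=8: 1224   i=9: 6743     …   i=67: 10060
  i=68: 2936
Match at i=68, j=92: k = 68·109 + 92 = 7504.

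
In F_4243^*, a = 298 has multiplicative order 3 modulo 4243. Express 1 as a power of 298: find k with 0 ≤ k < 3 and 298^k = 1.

0

Successive powers of 298 modulo 4243:
  298^0=1
So 298^0 ≡ 1 (mod 4243), giving k = 0.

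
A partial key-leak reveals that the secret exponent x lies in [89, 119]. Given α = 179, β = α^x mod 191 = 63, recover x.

Compute 179^89 mod 191 = 33, then multiply by 179 repeatedly:
  179^89=33  179^90=177  179^91=168  179^92=85  179^93=126
  179^94=16  179^95=190  179^96=12  179^97=47  179^98=9
  179^99=83  179^100=150  179^101=110  179^102=17  179^103=178
  179^104=156  179^105=38  179^106=117  179^107=124  179^108=40
  179^109=93  179^110=30  179^111=22  179^112=118  179^113=112
  179^114=184  179^115=84  179^116=138  179^117=63
Found 63 at exponent 117.

117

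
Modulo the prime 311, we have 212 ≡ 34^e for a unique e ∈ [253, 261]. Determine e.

256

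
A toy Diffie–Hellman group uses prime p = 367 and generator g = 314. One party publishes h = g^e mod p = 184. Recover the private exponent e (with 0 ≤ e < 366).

226

Baby-step giant-step with m = ceil(sqrt(366)) = 20.
Baby table (314^j mod 367 for j=0..19):
  0:1  1:314  2:240  3:125  4:348  5:273  6:211  7:194
  8:361  9:318  10:28  11:351  12:114  13:197  14:202  15:304
  16:36  17:294  18:199  19:96
Giant step factor: 314^(-20) ≡ 345 (mod 367).
Scan 184·345^i mod 367 for i = 0, 1, …:
  i=0: 184   i=1: 356   i=2: 242   i=3: 181
  i=4: 55   i=5: 258   i=6: 196   i=7: 92
  i=8: 178   i=9: 121   i=10: 274   i=11: 211
Match at i=11, j=6: e = 11·20 + 6 = 226.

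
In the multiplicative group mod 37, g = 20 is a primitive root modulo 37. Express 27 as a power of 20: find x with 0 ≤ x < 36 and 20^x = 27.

Successive powers of 20 modulo 37:
  20^0=1  20^1=20  20^2=30  20^3=8  20^4=12  20^5=18
  20^6=27
So 20^6 ≡ 27 (mod 37), giving x = 6.

6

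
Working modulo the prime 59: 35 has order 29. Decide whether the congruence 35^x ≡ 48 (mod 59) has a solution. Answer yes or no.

48 ∈ ⟨35⟩ iff 48^29 ≡ 1 (mod 59), since |⟨35⟩| = 29.
48^29 mod 59 = 1.
Since 1 = 1, 48 lies in the subgroup.

yes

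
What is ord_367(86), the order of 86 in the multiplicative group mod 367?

122

The order of 86 must divide p − 1 = 366 = 2 · 3 · 61.
Divisors: 1, 2, 3, 6, 61, 122, 183, 366.
Check each in increasing order: 86^1 ≡ 86;  86^2 ≡ 56;  86^3 ≡ 45;  86^6 ≡ 190;  86^61 ≡ 366;  86^122 ≡ 1.
Smallest exponent giving 1 is 122.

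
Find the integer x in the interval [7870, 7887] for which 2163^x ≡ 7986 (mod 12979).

Compute 2163^7870 mod 12979 = 5593, then multiply by 2163 repeatedly:
  2163^7870=5593  2163^7871=1231  2163^7872=1958  2163^7873=4000  2163^7874=7986
Found 7986 at exponent 7874.

7874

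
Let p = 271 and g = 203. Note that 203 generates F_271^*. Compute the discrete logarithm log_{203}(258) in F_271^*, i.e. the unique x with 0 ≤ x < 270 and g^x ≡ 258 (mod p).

Baby-step giant-step with m = ceil(sqrt(270)) = 17.
Baby table (203^j mod 271 for j=0..16):
  0:1  1:203  2:17  3:199  4:18  5:131  6:35  7:59
  8:53  9:190  10:88  11:249  12:141  13:168  14:229  15:146
  16:99
Giant step factor: 203^(-17) ≡ 208 (mod 271).
Scan 258·208^i mod 271 for i = 0, 1, …:
  i=0: 258   i=1: 6   i=2: 164   i=3: 237
  i=4: 245   i=5: 12   i=6: 57   i=7: 203
Match at i=7, j=1: x = 7·17 + 1 = 120.

120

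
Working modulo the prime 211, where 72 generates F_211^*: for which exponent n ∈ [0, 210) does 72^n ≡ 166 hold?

Baby-step giant-step with m = ceil(sqrt(210)) = 15.
Baby table (72^j mod 211 for j=0..14):
  0:1  1:72  2:120  3:200  4:52  5:157  6:121  7:61
  8:172  9:146  10:173  11:7  12:82  13:207  14:134
Giant step factor: 72^(-15) ≡ 40 (mod 211).
Scan 166·40^i mod 211 for i = 0, 1, …:
  i=0: 166   i=1: 99   i=2: 162   i=3: 150
  i=4: 92   i=5: 93   i=6: 133   i=7: 45
  i=8: 112   i=9: 49   i=10: 61
Match at i=10, j=7: n = 10·15 + 7 = 157.

157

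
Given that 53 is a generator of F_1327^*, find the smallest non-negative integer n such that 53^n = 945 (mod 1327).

937

Baby-step giant-step with m = ceil(sqrt(1326)) = 37.
Baby table (53^j mod 1327 for j=0..36):
  0:1  1:53  2:155  3:253  4:139  5:732  6:313  7:665
  8:743  9:896  10:1043  11:872  12:1098  13:1133  14:334  15:451
  16:17  17:901  18:1308  19:320  20:1036  21:501  22:13  23:689
  24:688  25:635  26:480  27:227  28:88  29:683  30:370  31:1032
  32:289  33:720  34:1004  35:132  36:361
Giant step factor: 53^(-37) ≡ 1009 (mod 1327).
Scan 945·1009^i mod 1327 for i = 0, 1, …:
  i=0: 945   i=1: 719   i=2: 929   i=3: 499
  i=4: 558   i=5: 374   i=6: 498   i=7: 876
  i=8: 102   i=9: 739     …   i=24: 297
  i=25: 1098
Match at i=25, j=12: n = 25·37 + 12 = 937.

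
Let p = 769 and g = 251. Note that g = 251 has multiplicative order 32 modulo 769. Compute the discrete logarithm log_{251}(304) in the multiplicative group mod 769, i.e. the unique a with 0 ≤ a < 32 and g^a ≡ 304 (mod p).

3

Successive powers of 251 modulo 769:
  251^0=1  251^1=251  251^2=712  251^3=304
So 251^3 ≡ 304 (mod 769), giving a = 3.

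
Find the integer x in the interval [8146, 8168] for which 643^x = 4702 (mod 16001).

Compute 643^8146 mod 16001 = 6870, then multiply by 643 repeatedly:
  643^8146=6870  643^8147=1134  643^8148=9117  643^8149=5865  643^8150=10960
  643^8151=6840  643^8152=13846  643^8153=6422  643^8154=1088  643^8155=11541
  643^8156=12400  643^8157=4702
Found 4702 at exponent 8157.

8157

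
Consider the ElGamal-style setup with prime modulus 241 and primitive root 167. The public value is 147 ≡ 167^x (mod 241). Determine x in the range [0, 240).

Successive powers of 167 modulo 241:
  167^0=1  167^1=167  167^2=174  167^3=138  167^4=151  167^5=153
  167^6=5  167^7=112  167^8=147
So 167^8 ≡ 147 (mod 241), giving x = 8.

8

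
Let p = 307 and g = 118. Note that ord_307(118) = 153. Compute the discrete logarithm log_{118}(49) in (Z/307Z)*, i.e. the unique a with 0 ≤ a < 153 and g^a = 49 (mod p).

65

Baby-step giant-step with m = ceil(sqrt(153)) = 13.
Baby table (118^j mod 307 for j=0..12):
  0:1  1:118  2:109  3:275  4:215  5:196  6:103  7:181
  8:175  9:81  10:41  11:233  12:171
Giant step factor: 118^(-13) ≡ 201 (mod 307).
Scan 49·201^i mod 307 for i = 0, 1, …:
  i=0: 49   i=1: 25   i=2: 113   i=3: 302
  i=4: 223   i=5: 1
Match at i=5, j=0: a = 5·13 + 0 = 65.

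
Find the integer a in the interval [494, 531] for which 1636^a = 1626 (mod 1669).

520

Compute 1636^494 mod 1669 = 19, then multiply by 1636 repeatedly:
  1636^494=19  1636^495=1042  1636^496=663  1636^497=1487  1636^498=999
  1636^499=413  1636^500=1392  1636^501=796  1636^502=436  1636^503=633
  1636^504=808  1636^505=40  1636^506=349  1636^507=166  1636^508=1198
  1636^509=522  1636^510=1133  1636^511=998  1636^512=446  1636^513=303
  1636^514=15  1636^515=1174  1636^516=1314  1636^517=32  1636^518=613
  1636^519=1468  1636^520=1626
Found 1626 at exponent 520.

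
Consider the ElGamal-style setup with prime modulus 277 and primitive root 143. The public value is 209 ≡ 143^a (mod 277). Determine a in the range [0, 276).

Baby-step giant-step with m = ceil(sqrt(276)) = 17.
Baby table (143^j mod 277 for j=0..16):
  0:1  1:143  2:228  3:195  4:185  5:140  6:76  7:65
  8:154  9:139  10:210  11:114  12:236  13:231  14:70  15:38
  16:171
Giant step factor: 143^(-17) ≡ 18 (mod 277).
Scan 209·18^i mod 277 for i = 0, 1, …:
  i=0: 209   i=1: 161   i=2: 128   i=3: 88
  i=4: 199   i=5: 258   i=6: 212   i=7: 215
  i=8: 269   i=9: 133     …   i=13: 177
  i=14: 139
Match at i=14, j=9: a = 14·17 + 9 = 247.

247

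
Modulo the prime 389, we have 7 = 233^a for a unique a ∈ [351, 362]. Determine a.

Compute 233^351 mod 389 = 374, then multiply by 233 repeatedly:
  233^351=374  233^352=6  233^353=231  233^354=141  233^355=177
  233^356=7
Found 7 at exponent 356.

356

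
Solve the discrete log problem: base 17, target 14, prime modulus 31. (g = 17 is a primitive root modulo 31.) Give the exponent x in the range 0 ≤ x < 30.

16

Successive powers of 17 modulo 31:
  17^0=1  17^1=17  17^2=10  17^3=15  17^4=7  17^5=26
  17^6=8  17^7=12  17^8=18  17^9=27  17^10=25  17^11=22
  17^12=2  17^13=3  17^14=20  17^15=30  17^16=14
So 17^16 ≡ 14 (mod 31), giving x = 16.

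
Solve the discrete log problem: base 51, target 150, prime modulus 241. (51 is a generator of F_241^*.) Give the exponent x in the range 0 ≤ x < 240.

216

Baby-step giant-step with m = ceil(sqrt(240)) = 16.
Baby table (51^j mod 241 for j=0..15):
  0:1  1:51  2:191  3:101  4:90  5:11  6:79  7:173
  8:147  9:26  10:121  11:146  12:216  13:171  14:45  15:126
Giant step factor: 51^(-16) ≡ 119 (mod 241).
Scan 150·119^i mod 241 for i = 0, 1, …:
  i=0: 150   i=1: 16   i=2: 217   i=3: 36
  i=4: 187   i=5: 81   i=6: 240   i=7: 122
  i=8: 58   i=9: 154   i=10: 10   i=11: 226
  i=12: 143   i=13: 147
Match at i=13, j=8: x = 13·16 + 8 = 216.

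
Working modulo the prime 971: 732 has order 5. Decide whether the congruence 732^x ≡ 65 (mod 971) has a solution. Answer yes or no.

yes

⟨732⟩ has order 5; its elements mod 971 are {1, 65, 341, 732, 803}.
65 is in this set.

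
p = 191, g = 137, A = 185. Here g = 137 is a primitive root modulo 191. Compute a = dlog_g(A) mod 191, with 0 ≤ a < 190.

Baby-step giant-step with m = ceil(sqrt(190)) = 14.
Baby table (137^j mod 191 for j=0..13):
  0:1  1:137  2:51  3:111  4:118  5:122  6:97  7:110
  8:172  9:71  10:177  11:183  12:50  13:165
Giant step factor: 137^(-14) ≡ 134 (mod 191).
Scan 185·134^i mod 191 for i = 0, 1, …:
  i=0: 185   i=1: 151   i=2: 179   i=3: 111
Match at i=3, j=3: a = 3·14 + 3 = 45.

45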